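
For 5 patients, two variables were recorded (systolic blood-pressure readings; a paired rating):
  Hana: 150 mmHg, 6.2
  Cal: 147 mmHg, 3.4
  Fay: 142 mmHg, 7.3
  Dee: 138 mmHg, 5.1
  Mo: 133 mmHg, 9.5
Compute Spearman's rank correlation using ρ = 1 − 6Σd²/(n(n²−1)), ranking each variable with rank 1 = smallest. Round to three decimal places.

Ranks of variable 1: 5, 4, 3, 2, 1
Ranks of variable 2: 3, 1, 4, 2, 5
d = r₁ − r₂: 2, 3, -1, 0, -4
d²: 4, 9, 1, 0, 16; Σd² = 30
ρ = 1 − 6·30/(5·24) = 1 − 180/120 = -0.500

-0.500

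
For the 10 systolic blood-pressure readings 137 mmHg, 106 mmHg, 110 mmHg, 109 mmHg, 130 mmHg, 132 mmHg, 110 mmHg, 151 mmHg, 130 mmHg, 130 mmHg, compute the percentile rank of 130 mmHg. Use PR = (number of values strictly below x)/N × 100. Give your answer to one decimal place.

N = 10.
Strictly below 130: 4. Equal to 130: 3.
PR = 4/10 × 100 = 40.0

40.0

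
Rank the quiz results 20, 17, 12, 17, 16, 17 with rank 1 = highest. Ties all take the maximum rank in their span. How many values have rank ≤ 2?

Sorted (descending): 20, 17, 17, 17, 16, 12
The 3 values of 17 occupy positions 2–4 → each gets rank 4.
Ranks ≤ 2: {1} → 1 value.

1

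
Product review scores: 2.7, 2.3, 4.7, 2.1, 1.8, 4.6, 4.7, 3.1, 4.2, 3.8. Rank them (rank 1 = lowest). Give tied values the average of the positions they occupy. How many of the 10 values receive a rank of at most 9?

8

Sorted (ascending): 1.8, 2.1, 2.3, 2.7, 3.1, 3.8, 4.2, 4.6, 4.7, 4.7
The 2 values of 4.7 occupy positions 9–10 → average rank (9+10)/2 = 9.5.
Ranks ≤ 9: {1, 2, 3, 4, 5, 6, 7, 8} → 8 values.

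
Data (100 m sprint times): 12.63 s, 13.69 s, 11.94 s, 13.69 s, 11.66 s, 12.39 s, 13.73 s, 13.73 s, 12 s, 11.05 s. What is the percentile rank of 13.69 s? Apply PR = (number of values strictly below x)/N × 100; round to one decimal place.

N = 10.
Strictly below 13.69: 6. Equal to 13.69: 2.
PR = 6/10 × 100 = 60.0

60.0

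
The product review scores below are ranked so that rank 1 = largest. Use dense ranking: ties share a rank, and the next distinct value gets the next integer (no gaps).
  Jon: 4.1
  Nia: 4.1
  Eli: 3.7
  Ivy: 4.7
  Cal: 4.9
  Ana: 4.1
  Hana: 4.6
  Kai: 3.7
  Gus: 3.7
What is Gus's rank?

5

Sorted (descending): 4.9, 4.7, 4.6, 4.1, 4.1, 4.1, 3.7, 3.7, 3.7
The 3 values of 4.1 share dense rank 4.
The 3 values of 3.7 share dense rank 5.
Remaining distinct values take the next consecutive integers.
Gus has value 3.7 → rank 5.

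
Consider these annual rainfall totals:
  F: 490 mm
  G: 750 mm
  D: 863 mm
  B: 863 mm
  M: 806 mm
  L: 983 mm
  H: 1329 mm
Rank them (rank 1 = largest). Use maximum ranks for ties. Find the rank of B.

4

Sorted (descending): 1329, 983, 863, 863, 806, 750, 490
The 2 values of 863 occupy positions 3–4 → each gets rank 4.
B has value 863 mm → rank 4.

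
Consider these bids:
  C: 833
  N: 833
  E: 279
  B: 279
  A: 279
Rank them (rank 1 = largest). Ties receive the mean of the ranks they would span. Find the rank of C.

1.5

Sorted (descending): 833, 833, 279, 279, 279
The 2 values of 833 occupy positions 1–2 → average rank (1+2)/2 = 1.5.
The 3 values of 279 occupy positions 3–5 → average rank 4.
C has value 833 → rank 1.5.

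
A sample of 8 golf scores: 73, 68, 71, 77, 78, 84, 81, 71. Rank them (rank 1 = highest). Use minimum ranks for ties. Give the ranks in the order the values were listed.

Sorted (descending): 84, 81, 78, 77, 73, 71, 71, 68
The 2 values of 71 occupy positions 6–7 → each gets rank 6.

5, 8, 6, 4, 3, 1, 2, 6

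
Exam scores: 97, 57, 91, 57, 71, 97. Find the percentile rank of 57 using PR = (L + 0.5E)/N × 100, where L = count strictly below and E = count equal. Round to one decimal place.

N = 6.
Strictly below 57: 0. Equal to 57: 2.
PR = (0 + 0.5·2)/6 × 100 = 16.7

16.7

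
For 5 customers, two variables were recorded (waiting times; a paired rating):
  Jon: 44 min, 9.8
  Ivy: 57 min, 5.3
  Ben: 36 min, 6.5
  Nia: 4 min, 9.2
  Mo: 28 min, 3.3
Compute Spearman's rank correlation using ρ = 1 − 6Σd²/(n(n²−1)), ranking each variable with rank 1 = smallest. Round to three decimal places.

0.000

Ranks of variable 1: 4, 5, 3, 1, 2
Ranks of variable 2: 5, 2, 3, 4, 1
d = r₁ − r₂: -1, 3, 0, -3, 1
d²: 1, 9, 0, 9, 1; Σd² = 20
ρ = 1 − 6·20/(5·24) = 1 − 120/120 = 0.000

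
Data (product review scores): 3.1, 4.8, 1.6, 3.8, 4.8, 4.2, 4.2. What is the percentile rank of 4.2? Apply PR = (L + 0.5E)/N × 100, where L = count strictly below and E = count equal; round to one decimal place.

N = 7.
Strictly below 4.2: 3. Equal to 4.2: 2.
PR = (3 + 0.5·2)/7 × 100 = 57.1

57.1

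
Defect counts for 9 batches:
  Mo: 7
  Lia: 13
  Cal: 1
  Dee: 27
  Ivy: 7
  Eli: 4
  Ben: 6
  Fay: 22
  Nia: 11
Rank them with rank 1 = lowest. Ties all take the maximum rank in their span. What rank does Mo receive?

Sorted (ascending): 1, 4, 6, 7, 7, 11, 13, 22, 27
The 2 values of 7 occupy positions 4–5 → each gets rank 5.
Mo has value 7 → rank 5.

5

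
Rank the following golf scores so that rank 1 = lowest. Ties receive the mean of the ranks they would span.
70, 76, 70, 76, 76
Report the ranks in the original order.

Sorted (ascending): 70, 70, 76, 76, 76
The 2 values of 70 occupy positions 1–2 → average rank (1+2)/2 = 1.5.
The 3 values of 76 occupy positions 3–5 → average rank 4.

1.5, 4, 1.5, 4, 4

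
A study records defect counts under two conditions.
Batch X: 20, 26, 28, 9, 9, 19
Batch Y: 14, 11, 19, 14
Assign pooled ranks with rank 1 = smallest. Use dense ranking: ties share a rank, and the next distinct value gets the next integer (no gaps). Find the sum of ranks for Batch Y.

Sorted (ascending): 9, 9, 11, 14, 14, 19, 19, 20, 26, 28
The 2 values of 9 share dense rank 1.
The 2 values of 14 share dense rank 3.
The 2 values of 19 share dense rank 4.
Remaining distinct values take the next consecutive integers.
Batch Y values → pooled ranks: 14→3, 11→2, 19→4, 14→3
Rank sum = 3 + 2 + 4 + 3 = 12

12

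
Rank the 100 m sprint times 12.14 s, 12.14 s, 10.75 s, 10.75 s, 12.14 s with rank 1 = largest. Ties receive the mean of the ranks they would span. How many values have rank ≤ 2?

Sorted (descending): 12.14, 12.14, 12.14, 10.75, 10.75
The 3 values of 12.14 occupy positions 1–3 → average rank 2.
The 2 values of 10.75 occupy positions 4–5 → average rank (4+5)/2 = 4.5.
Ranks ≤ 2: {2, 2, 2} → 3 values.

3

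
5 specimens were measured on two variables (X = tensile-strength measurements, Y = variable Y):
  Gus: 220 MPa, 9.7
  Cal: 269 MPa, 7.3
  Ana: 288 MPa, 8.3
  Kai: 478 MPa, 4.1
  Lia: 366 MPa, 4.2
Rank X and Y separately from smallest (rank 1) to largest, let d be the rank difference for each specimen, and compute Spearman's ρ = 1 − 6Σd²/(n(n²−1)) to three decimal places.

-0.900

Ranks of variable 1: 1, 2, 3, 5, 4
Ranks of variable 2: 5, 3, 4, 1, 2
d = r₁ − r₂: -4, -1, -1, 4, 2
d²: 16, 1, 1, 16, 4; Σd² = 38
ρ = 1 − 6·38/(5·24) = 1 − 228/120 = -0.900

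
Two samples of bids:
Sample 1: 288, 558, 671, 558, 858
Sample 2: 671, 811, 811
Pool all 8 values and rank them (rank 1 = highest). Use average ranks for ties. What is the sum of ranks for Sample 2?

9.5

Sorted (descending): 858, 811, 811, 671, 671, 558, 558, 288
The 2 values of 811 occupy positions 2–3 → average rank (2+3)/2 = 2.5.
The 2 values of 671 occupy positions 4–5 → average rank (4+5)/2 = 4.5.
The 2 values of 558 occupy positions 6–7 → average rank (6+7)/2 = 6.5.
Sample 2 values → pooled ranks: 671→4.5, 811→2.5, 811→2.5
Rank sum = 4.5 + 2.5 + 2.5 = 9.5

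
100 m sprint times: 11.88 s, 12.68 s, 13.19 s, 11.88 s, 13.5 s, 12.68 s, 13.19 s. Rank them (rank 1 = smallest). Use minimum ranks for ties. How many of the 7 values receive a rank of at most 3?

Sorted (ascending): 11.88, 11.88, 12.68, 12.68, 13.19, 13.19, 13.5
The 2 values of 11.88 occupy positions 1–2 → each gets rank 1.
The 2 values of 12.68 occupy positions 3–4 → each gets rank 3.
The 2 values of 13.19 occupy positions 5–6 → each gets rank 5.
Ranks ≤ 3: {1, 1, 3, 3} → 4 values.

4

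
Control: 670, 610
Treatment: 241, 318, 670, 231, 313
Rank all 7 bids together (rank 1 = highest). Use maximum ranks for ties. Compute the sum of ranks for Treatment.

24

Sorted (descending): 670, 670, 610, 318, 313, 241, 231
The 2 values of 670 occupy positions 1–2 → each gets rank 2.
Treatment values → pooled ranks: 241→6, 318→4, 670→2, 231→7, 313→5
Rank sum = 6 + 4 + 2 + 7 + 5 = 24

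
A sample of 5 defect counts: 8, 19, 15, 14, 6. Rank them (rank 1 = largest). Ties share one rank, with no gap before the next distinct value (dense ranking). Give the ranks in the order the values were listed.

Sorted (descending): 19, 15, 14, 8, 6
No ties — each value takes its position as its rank.

4, 1, 2, 3, 5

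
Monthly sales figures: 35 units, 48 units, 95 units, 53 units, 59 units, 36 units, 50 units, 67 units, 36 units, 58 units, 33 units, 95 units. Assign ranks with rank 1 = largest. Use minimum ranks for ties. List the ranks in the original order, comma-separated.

11, 8, 1, 6, 4, 9, 7, 3, 9, 5, 12, 1

Sorted (descending): 95, 95, 67, 59, 58, 53, 50, 48, 36, 36, 35, 33
The 2 values of 95 occupy positions 1–2 → each gets rank 1.
The 2 values of 36 occupy positions 9–10 → each gets rank 9.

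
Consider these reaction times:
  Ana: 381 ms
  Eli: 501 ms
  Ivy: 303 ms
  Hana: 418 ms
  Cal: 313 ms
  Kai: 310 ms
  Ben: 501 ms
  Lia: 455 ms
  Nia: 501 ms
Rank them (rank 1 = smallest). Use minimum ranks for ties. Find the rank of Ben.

Sorted (ascending): 303, 310, 313, 381, 418, 455, 501, 501, 501
The 3 values of 501 occupy positions 7–9 → each gets rank 7.
Ben has value 501 ms → rank 7.

7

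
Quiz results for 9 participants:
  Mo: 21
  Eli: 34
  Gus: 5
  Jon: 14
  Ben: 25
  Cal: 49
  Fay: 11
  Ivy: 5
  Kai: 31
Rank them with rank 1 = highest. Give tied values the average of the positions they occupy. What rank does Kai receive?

3

Sorted (descending): 49, 34, 31, 25, 21, 14, 11, 5, 5
The 2 values of 5 occupy positions 8–9 → average rank (8+9)/2 = 8.5.
Kai has value 31 → rank 3.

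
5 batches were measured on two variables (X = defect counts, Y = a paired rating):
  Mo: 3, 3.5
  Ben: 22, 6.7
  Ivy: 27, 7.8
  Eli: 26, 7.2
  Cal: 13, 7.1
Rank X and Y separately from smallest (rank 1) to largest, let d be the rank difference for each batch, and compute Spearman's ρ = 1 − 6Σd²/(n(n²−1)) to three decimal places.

Ranks of variable 1: 1, 3, 5, 4, 2
Ranks of variable 2: 1, 2, 5, 4, 3
d = r₁ − r₂: 0, 1, 0, 0, -1
d²: 0, 1, 0, 0, 1; Σd² = 2
ρ = 1 − 6·2/(5·24) = 1 − 12/120 = 0.900

0.900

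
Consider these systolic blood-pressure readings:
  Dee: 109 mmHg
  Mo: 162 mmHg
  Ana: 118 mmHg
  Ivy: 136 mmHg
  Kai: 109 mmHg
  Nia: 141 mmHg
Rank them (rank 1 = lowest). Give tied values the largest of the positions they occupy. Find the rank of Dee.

2

Sorted (ascending): 109, 109, 118, 136, 141, 162
The 2 values of 109 occupy positions 1–2 → each gets rank 2.
Dee has value 109 mmHg → rank 2.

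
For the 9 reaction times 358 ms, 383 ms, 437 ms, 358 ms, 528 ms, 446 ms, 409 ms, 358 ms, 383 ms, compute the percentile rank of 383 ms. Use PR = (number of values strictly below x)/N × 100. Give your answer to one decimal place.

33.3

N = 9.
Strictly below 383: 3. Equal to 383: 2.
PR = 3/9 × 100 = 33.3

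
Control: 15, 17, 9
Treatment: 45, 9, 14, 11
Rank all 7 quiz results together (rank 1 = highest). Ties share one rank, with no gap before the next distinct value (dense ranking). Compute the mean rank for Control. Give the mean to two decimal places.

Sorted (descending): 45, 17, 15, 14, 11, 9, 9
The 2 values of 9 share dense rank 6.
Remaining distinct values take the next consecutive integers.
Control values → pooled ranks: 15→3, 17→2, 9→6
Mean rank = (3 + 2 + 6) / 3 = 3.67

3.67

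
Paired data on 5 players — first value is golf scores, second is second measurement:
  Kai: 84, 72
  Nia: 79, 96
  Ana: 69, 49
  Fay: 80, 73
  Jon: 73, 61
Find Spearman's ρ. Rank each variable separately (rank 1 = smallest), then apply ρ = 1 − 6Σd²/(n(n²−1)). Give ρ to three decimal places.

Ranks of variable 1: 5, 3, 1, 4, 2
Ranks of variable 2: 3, 5, 1, 4, 2
d = r₁ − r₂: 2, -2, 0, 0, 0
d²: 4, 4, 0, 0, 0; Σd² = 8
ρ = 1 − 6·8/(5·24) = 1 − 48/120 = 0.600

0.600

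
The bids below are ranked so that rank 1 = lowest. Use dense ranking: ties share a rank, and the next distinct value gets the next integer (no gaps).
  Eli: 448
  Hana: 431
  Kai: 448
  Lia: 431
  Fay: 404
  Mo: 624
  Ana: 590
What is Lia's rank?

Sorted (ascending): 404, 431, 431, 448, 448, 590, 624
The 2 values of 431 share dense rank 2.
The 2 values of 448 share dense rank 3.
Remaining distinct values take the next consecutive integers.
Lia has value 431 → rank 2.

2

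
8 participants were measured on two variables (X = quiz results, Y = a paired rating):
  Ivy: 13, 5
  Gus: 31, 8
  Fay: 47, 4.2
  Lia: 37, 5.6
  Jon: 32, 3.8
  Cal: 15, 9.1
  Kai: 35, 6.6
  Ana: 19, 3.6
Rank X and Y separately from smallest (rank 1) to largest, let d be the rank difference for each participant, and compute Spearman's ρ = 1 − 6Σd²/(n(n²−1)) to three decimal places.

Ranks of variable 1: 1, 4, 8, 7, 5, 2, 6, 3
Ranks of variable 2: 4, 7, 3, 5, 2, 8, 6, 1
d = r₁ − r₂: -3, -3, 5, 2, 3, -6, 0, 2
d²: 9, 9, 25, 4, 9, 36, 0, 4; Σd² = 96
ρ = 1 − 6·96/(8·63) = 1 − 576/504 = -0.143

-0.143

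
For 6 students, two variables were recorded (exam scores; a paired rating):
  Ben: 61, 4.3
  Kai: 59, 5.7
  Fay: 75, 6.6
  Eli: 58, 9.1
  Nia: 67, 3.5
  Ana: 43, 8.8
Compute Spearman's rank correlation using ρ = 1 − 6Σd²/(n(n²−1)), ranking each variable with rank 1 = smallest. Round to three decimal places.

-0.600

Ranks of variable 1: 4, 3, 6, 2, 5, 1
Ranks of variable 2: 2, 3, 4, 6, 1, 5
d = r₁ − r₂: 2, 0, 2, -4, 4, -4
d²: 4, 0, 4, 16, 16, 16; Σd² = 56
ρ = 1 − 6·56/(6·35) = 1 − 336/210 = -0.600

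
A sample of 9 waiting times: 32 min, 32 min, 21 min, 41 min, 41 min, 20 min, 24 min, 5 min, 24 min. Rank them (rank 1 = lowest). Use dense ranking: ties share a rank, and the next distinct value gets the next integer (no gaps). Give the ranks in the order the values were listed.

5, 5, 3, 6, 6, 2, 4, 1, 4

Sorted (ascending): 5, 20, 21, 24, 24, 32, 32, 41, 41
The 2 values of 24 share dense rank 4.
The 2 values of 32 share dense rank 5.
The 2 values of 41 share dense rank 6.
Remaining distinct values take the next consecutive integers.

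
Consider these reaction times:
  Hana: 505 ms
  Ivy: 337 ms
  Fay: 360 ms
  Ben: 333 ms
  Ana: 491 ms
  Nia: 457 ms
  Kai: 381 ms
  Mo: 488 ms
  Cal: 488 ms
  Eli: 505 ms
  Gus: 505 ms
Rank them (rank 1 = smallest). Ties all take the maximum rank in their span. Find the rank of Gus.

Sorted (ascending): 333, 337, 360, 381, 457, 488, 488, 491, 505, 505, 505
The 2 values of 488 occupy positions 6–7 → each gets rank 7.
The 3 values of 505 occupy positions 9–11 → each gets rank 11.
Gus has value 505 ms → rank 11.

11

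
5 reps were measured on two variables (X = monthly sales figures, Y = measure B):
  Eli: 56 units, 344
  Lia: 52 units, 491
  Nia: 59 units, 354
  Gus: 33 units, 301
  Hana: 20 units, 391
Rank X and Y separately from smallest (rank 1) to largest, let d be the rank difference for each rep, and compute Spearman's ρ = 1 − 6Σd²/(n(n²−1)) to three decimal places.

Ranks of variable 1: 4, 3, 5, 2, 1
Ranks of variable 2: 2, 5, 3, 1, 4
d = r₁ − r₂: 2, -2, 2, 1, -3
d²: 4, 4, 4, 1, 9; Σd² = 22
ρ = 1 − 6·22/(5·24) = 1 − 132/120 = -0.100

-0.100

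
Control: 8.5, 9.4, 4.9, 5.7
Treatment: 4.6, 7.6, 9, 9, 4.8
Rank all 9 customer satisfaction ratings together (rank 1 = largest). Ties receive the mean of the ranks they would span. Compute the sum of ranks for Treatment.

Sorted (descending): 9.4, 9, 9, 8.5, 7.6, 5.7, 4.9, 4.8, 4.6
The 2 values of 9 occupy positions 2–3 → average rank (2+3)/2 = 2.5.
Treatment values → pooled ranks: 4.6→9, 7.6→5, 9→2.5, 9→2.5, 4.8→8
Rank sum = 9 + 5 + 2.5 + 2.5 + 8 = 27

27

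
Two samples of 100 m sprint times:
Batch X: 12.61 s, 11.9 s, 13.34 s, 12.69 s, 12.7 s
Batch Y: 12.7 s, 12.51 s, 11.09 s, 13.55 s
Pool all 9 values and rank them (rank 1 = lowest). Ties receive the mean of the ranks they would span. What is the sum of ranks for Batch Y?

Sorted (ascending): 11.09, 11.9, 12.51, 12.61, 12.69, 12.7, 12.7, 13.34, 13.55
The 2 values of 12.7 occupy positions 6–7 → average rank (6+7)/2 = 6.5.
Batch Y values → pooled ranks: 12.7→6.5, 12.51→3, 11.09→1, 13.55→9
Rank sum = 6.5 + 3 + 1 + 9 = 19.5

19.5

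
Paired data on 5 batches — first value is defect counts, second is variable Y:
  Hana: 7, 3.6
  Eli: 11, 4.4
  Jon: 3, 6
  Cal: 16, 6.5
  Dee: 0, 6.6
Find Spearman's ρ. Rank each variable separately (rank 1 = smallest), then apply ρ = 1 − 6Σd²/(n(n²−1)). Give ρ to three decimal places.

-0.300

Ranks of variable 1: 3, 4, 2, 5, 1
Ranks of variable 2: 1, 2, 3, 4, 5
d = r₁ − r₂: 2, 2, -1, 1, -4
d²: 4, 4, 1, 1, 16; Σd² = 26
ρ = 1 − 6·26/(5·24) = 1 − 156/120 = -0.300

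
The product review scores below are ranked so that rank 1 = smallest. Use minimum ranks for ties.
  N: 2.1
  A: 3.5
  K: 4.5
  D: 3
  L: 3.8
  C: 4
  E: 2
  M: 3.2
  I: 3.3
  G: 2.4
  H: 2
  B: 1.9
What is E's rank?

Sorted (ascending): 1.9, 2, 2, 2.1, 2.4, 3, 3.2, 3.3, 3.5, 3.8, 4, 4.5
The 2 values of 2 occupy positions 2–3 → each gets rank 2.
E has value 2 → rank 2.

2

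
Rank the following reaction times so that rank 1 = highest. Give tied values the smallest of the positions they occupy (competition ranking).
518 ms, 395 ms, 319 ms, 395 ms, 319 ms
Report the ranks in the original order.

1, 2, 4, 2, 4

Sorted (descending): 518, 395, 395, 319, 319
The 2 values of 395 occupy positions 2–3 → each gets rank 2.
The 2 values of 319 occupy positions 4–5 → each gets rank 4.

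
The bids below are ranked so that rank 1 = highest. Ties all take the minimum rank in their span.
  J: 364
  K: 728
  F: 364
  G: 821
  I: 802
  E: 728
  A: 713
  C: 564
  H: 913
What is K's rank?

Sorted (descending): 913, 821, 802, 728, 728, 713, 564, 364, 364
The 2 values of 728 occupy positions 4–5 → each gets rank 4.
The 2 values of 364 occupy positions 8–9 → each gets rank 8.
K has value 728 → rank 4.

4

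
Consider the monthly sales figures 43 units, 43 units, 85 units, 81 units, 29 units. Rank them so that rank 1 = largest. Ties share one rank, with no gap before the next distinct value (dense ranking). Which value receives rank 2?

Sorted (descending): 85, 81, 43, 43, 29
The 2 values of 43 share dense rank 3.
Remaining distinct values take the next consecutive integers.
Rank 2 → value 81.

81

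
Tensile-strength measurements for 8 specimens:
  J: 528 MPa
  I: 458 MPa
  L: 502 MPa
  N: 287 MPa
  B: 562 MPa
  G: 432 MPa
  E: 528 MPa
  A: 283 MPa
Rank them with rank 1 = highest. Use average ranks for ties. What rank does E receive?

2.5

Sorted (descending): 562, 528, 528, 502, 458, 432, 287, 283
The 2 values of 528 occupy positions 2–3 → average rank (2+3)/2 = 2.5.
E has value 528 MPa → rank 2.5.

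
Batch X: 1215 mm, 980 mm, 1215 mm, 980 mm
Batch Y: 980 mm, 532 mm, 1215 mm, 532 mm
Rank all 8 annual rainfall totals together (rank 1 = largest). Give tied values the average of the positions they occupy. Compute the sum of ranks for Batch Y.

Sorted (descending): 1215, 1215, 1215, 980, 980, 980, 532, 532
The 3 values of 1215 occupy positions 1–3 → average rank 2.
The 3 values of 980 occupy positions 4–6 → average rank 5.
The 2 values of 532 occupy positions 7–8 → average rank (7+8)/2 = 7.5.
Batch Y values → pooled ranks: 980→5, 532→7.5, 1215→2, 532→7.5
Rank sum = 5 + 7.5 + 2 + 7.5 = 22

22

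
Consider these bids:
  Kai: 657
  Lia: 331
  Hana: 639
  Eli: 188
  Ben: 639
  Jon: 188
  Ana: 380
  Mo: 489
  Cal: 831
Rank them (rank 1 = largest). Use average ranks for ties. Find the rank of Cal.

1

Sorted (descending): 831, 657, 639, 639, 489, 380, 331, 188, 188
The 2 values of 639 occupy positions 3–4 → average rank (3+4)/2 = 3.5.
The 2 values of 188 occupy positions 8–9 → average rank (8+9)/2 = 8.5.
Cal has value 831 → rank 1.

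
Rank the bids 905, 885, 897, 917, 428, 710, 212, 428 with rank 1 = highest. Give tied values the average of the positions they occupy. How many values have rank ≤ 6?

Sorted (descending): 917, 905, 897, 885, 710, 428, 428, 212
The 2 values of 428 occupy positions 6–7 → average rank (6+7)/2 = 6.5.
Ranks ≤ 6: {1, 2, 3, 4, 5} → 5 values.

5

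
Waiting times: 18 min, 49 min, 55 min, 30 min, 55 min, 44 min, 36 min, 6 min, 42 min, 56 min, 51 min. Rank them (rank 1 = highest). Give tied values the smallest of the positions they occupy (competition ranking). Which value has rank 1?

Sorted (descending): 56, 55, 55, 51, 49, 44, 42, 36, 30, 18, 6
The 2 values of 55 occupy positions 2–3 → each gets rank 2.
Rank 1 → value 56.

56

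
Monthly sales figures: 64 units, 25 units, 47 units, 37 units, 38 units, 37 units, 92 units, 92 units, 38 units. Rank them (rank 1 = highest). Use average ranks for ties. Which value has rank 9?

25

Sorted (descending): 92, 92, 64, 47, 38, 38, 37, 37, 25
The 2 values of 92 occupy positions 1–2 → average rank (1+2)/2 = 1.5.
The 2 values of 38 occupy positions 5–6 → average rank (5+6)/2 = 5.5.
The 2 values of 37 occupy positions 7–8 → average rank (7+8)/2 = 7.5.
Rank 9 → value 25.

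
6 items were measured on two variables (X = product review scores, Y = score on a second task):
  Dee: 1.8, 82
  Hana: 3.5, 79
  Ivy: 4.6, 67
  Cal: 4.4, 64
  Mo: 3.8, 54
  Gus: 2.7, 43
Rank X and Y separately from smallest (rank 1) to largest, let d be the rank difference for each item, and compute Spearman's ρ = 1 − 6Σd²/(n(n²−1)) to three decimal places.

Ranks of variable 1: 1, 3, 6, 5, 4, 2
Ranks of variable 2: 6, 5, 4, 3, 2, 1
d = r₁ − r₂: -5, -2, 2, 2, 2, 1
d²: 25, 4, 4, 4, 4, 1; Σd² = 42
ρ = 1 − 6·42/(6·35) = 1 − 252/210 = -0.200

-0.200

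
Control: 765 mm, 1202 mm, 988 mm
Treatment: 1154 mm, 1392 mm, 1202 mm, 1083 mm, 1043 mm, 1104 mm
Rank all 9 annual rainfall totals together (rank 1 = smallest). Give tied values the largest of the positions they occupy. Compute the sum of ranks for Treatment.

35

Sorted (ascending): 765, 988, 1043, 1083, 1104, 1154, 1202, 1202, 1392
The 2 values of 1202 occupy positions 7–8 → each gets rank 8.
Treatment values → pooled ranks: 1154→6, 1392→9, 1202→8, 1083→4, 1043→3, 1104→5
Rank sum = 6 + 9 + 8 + 4 + 3 + 5 = 35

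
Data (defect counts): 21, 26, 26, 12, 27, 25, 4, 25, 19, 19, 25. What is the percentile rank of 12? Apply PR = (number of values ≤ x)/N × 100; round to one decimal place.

N = 11.
Strictly below 12: 1. Equal to 12: 1.
PR = 2/11 × 100 = 18.2

18.2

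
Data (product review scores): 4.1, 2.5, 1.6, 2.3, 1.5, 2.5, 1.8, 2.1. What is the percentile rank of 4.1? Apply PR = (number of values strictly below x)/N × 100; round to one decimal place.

N = 8.
Strictly below 4.1: 7. Equal to 4.1: 1.
PR = 7/8 × 100 = 87.5

87.5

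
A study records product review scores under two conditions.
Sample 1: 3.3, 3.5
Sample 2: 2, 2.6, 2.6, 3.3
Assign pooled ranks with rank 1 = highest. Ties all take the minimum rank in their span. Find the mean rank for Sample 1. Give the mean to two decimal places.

1.50

Sorted (descending): 3.5, 3.3, 3.3, 2.6, 2.6, 2
The 2 values of 3.3 occupy positions 2–3 → each gets rank 2.
The 2 values of 2.6 occupy positions 4–5 → each gets rank 4.
Sample 1 values → pooled ranks: 3.3→2, 3.5→1
Mean rank = (2 + 1) / 2 = 1.50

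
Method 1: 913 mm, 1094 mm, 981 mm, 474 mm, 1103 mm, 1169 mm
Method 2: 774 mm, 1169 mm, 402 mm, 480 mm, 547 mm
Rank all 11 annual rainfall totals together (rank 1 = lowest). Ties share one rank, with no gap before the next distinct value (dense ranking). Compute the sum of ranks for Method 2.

Sorted (ascending): 402, 474, 480, 547, 774, 913, 981, 1094, 1103, 1169, 1169
The 2 values of 1169 share dense rank 10.
Remaining distinct values take the next consecutive integers.
Method 2 values → pooled ranks: 774→5, 1169→10, 402→1, 480→3, 547→4
Rank sum = 5 + 10 + 1 + 3 + 4 = 23

23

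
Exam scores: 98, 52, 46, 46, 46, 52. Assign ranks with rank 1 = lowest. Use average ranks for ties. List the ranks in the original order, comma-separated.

Sorted (ascending): 46, 46, 46, 52, 52, 98
The 3 values of 46 occupy positions 1–3 → average rank 2.
The 2 values of 52 occupy positions 4–5 → average rank (4+5)/2 = 4.5.

6, 4.5, 2, 2, 2, 4.5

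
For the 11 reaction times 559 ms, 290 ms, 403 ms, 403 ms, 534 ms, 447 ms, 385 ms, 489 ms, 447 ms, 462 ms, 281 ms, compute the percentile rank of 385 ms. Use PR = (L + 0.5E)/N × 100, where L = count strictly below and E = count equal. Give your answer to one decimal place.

N = 11.
Strictly below 385: 2. Equal to 385: 1.
PR = (2 + 0.5·1)/11 × 100 = 22.7

22.7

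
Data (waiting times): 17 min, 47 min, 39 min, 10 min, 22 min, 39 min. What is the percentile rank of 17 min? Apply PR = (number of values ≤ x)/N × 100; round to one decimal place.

33.3

N = 6.
Strictly below 17: 1. Equal to 17: 1.
PR = 2/6 × 100 = 33.3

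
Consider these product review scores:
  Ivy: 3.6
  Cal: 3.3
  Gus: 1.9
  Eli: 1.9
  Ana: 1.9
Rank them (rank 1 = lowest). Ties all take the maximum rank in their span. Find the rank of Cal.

Sorted (ascending): 1.9, 1.9, 1.9, 3.3, 3.6
The 3 values of 1.9 occupy positions 1–3 → each gets rank 3.
Cal has value 3.3 → rank 4.

4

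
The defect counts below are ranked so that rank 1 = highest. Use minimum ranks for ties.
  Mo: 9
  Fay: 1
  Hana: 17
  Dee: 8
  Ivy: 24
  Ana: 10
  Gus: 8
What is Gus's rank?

Sorted (descending): 24, 17, 10, 9, 8, 8, 1
The 2 values of 8 occupy positions 5–6 → each gets rank 5.
Gus has value 8 → rank 5.

5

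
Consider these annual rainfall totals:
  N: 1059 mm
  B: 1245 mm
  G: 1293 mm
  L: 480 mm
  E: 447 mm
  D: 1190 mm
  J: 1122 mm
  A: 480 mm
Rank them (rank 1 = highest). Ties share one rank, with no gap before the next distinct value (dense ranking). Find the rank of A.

Sorted (descending): 1293, 1245, 1190, 1122, 1059, 480, 480, 447
The 2 values of 480 share dense rank 6.
Remaining distinct values take the next consecutive integers.
A has value 480 mm → rank 6.

6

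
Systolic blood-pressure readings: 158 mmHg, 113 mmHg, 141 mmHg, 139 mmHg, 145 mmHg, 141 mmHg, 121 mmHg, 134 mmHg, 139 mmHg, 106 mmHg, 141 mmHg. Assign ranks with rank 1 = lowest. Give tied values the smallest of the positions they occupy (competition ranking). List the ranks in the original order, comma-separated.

Sorted (ascending): 106, 113, 121, 134, 139, 139, 141, 141, 141, 145, 158
The 2 values of 139 occupy positions 5–6 → each gets rank 5.
The 3 values of 141 occupy positions 7–9 → each gets rank 7.

11, 2, 7, 5, 10, 7, 3, 4, 5, 1, 7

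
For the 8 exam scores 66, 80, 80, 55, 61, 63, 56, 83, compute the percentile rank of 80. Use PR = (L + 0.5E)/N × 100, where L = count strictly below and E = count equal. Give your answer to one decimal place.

75.0

N = 8.
Strictly below 80: 5. Equal to 80: 2.
PR = (5 + 0.5·2)/8 × 100 = 75.0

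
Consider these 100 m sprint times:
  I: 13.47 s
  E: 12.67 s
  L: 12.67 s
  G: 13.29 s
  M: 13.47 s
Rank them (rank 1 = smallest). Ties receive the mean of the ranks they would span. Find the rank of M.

Sorted (ascending): 12.67, 12.67, 13.29, 13.47, 13.47
The 2 values of 12.67 occupy positions 1–2 → average rank (1+2)/2 = 1.5.
The 2 values of 13.47 occupy positions 4–5 → average rank (4+5)/2 = 4.5.
M has value 13.47 s → rank 4.5.

4.5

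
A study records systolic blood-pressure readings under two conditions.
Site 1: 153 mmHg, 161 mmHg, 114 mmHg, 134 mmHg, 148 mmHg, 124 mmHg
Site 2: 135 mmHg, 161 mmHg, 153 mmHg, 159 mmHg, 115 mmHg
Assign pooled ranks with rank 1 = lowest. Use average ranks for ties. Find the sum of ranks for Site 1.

32

Sorted (ascending): 114, 115, 124, 134, 135, 148, 153, 153, 159, 161, 161
The 2 values of 153 occupy positions 7–8 → average rank (7+8)/2 = 7.5.
The 2 values of 161 occupy positions 10–11 → average rank (10+11)/2 = 10.5.
Site 1 values → pooled ranks: 153→7.5, 161→10.5, 114→1, 134→4, 148→6, 124→3
Rank sum = 7.5 + 10.5 + 1 + 4 + 6 + 3 = 32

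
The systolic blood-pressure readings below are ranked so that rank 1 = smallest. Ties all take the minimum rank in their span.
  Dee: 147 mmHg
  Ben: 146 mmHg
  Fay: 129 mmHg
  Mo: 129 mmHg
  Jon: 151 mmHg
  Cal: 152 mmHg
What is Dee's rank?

4

Sorted (ascending): 129, 129, 146, 147, 151, 152
The 2 values of 129 occupy positions 1–2 → each gets rank 1.
Dee has value 147 mmHg → rank 4.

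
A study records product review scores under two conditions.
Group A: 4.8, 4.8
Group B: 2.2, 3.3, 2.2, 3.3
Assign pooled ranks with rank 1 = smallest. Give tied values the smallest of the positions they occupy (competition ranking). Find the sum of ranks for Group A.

Sorted (ascending): 2.2, 2.2, 3.3, 3.3, 4.8, 4.8
The 2 values of 2.2 occupy positions 1–2 → each gets rank 1.
The 2 values of 3.3 occupy positions 3–4 → each gets rank 3.
The 2 values of 4.8 occupy positions 5–6 → each gets rank 5.
Group A values → pooled ranks: 4.8→5, 4.8→5
Rank sum = 5 + 5 = 10

10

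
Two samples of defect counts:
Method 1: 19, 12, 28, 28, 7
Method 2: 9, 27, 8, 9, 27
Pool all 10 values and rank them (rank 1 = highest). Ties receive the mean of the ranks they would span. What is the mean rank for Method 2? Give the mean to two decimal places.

6.20

Sorted (descending): 28, 28, 27, 27, 19, 12, 9, 9, 8, 7
The 2 values of 28 occupy positions 1–2 → average rank (1+2)/2 = 1.5.
The 2 values of 27 occupy positions 3–4 → average rank (3+4)/2 = 3.5.
The 2 values of 9 occupy positions 7–8 → average rank (7+8)/2 = 7.5.
Method 2 values → pooled ranks: 9→7.5, 27→3.5, 8→9, 9→7.5, 27→3.5
Mean rank = (7.5 + 3.5 + 9 + 7.5 + 3.5) / 5 = 6.20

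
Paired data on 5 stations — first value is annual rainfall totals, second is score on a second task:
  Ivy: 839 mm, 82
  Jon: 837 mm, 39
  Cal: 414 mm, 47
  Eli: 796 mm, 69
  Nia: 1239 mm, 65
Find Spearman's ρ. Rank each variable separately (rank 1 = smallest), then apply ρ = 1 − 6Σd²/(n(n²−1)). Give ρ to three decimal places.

0.300

Ranks of variable 1: 4, 3, 1, 2, 5
Ranks of variable 2: 5, 1, 2, 4, 3
d = r₁ − r₂: -1, 2, -1, -2, 2
d²: 1, 4, 1, 4, 4; Σd² = 14
ρ = 1 − 6·14/(5·24) = 1 − 84/120 = 0.300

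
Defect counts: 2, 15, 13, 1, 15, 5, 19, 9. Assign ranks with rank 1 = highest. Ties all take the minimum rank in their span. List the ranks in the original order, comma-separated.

7, 2, 4, 8, 2, 6, 1, 5

Sorted (descending): 19, 15, 15, 13, 9, 5, 2, 1
The 2 values of 15 occupy positions 2–3 → each gets rank 2.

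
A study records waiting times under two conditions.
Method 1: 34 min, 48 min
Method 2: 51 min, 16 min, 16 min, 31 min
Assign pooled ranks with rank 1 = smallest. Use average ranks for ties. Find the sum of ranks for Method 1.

Sorted (ascending): 16, 16, 31, 34, 48, 51
The 2 values of 16 occupy positions 1–2 → average rank (1+2)/2 = 1.5.
Method 1 values → pooled ranks: 34→4, 48→5
Rank sum = 4 + 5 = 9

9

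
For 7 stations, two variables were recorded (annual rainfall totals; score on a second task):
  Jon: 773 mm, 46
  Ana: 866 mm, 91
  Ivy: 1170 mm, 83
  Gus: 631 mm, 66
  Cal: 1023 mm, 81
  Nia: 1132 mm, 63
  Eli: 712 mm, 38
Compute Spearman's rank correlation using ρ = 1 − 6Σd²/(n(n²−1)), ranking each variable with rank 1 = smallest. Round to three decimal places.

0.464

Ranks of variable 1: 3, 4, 7, 1, 5, 6, 2
Ranks of variable 2: 2, 7, 6, 4, 5, 3, 1
d = r₁ − r₂: 1, -3, 1, -3, 0, 3, 1
d²: 1, 9, 1, 9, 0, 9, 1; Σd² = 30
ρ = 1 − 6·30/(7·48) = 1 − 180/336 = 0.464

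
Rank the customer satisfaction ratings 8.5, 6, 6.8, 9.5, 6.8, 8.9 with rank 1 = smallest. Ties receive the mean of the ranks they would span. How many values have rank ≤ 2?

Sorted (ascending): 6, 6.8, 6.8, 8.5, 8.9, 9.5
The 2 values of 6.8 occupy positions 2–3 → average rank (2+3)/2 = 2.5.
Ranks ≤ 2: {1} → 1 value.

1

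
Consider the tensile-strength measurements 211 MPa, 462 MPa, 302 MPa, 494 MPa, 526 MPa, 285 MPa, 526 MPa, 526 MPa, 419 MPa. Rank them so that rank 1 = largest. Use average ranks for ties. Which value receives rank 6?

419

Sorted (descending): 526, 526, 526, 494, 462, 419, 302, 285, 211
The 3 values of 526 occupy positions 1–3 → average rank 2.
Rank 6 → value 419.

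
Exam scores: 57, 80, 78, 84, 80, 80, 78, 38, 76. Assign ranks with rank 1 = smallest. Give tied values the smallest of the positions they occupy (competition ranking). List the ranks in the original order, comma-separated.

2, 6, 4, 9, 6, 6, 4, 1, 3

Sorted (ascending): 38, 57, 76, 78, 78, 80, 80, 80, 84
The 2 values of 78 occupy positions 4–5 → each gets rank 4.
The 3 values of 80 occupy positions 6–8 → each gets rank 6.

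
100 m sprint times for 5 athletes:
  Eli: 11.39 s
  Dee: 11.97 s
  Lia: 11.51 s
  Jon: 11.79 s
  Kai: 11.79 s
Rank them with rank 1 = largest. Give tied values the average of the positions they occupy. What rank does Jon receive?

Sorted (descending): 11.97, 11.79, 11.79, 11.51, 11.39
The 2 values of 11.79 occupy positions 2–3 → average rank (2+3)/2 = 2.5.
Jon has value 11.79 s → rank 2.5.

2.5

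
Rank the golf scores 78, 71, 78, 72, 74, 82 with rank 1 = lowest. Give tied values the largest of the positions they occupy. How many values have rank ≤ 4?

3

Sorted (ascending): 71, 72, 74, 78, 78, 82
The 2 values of 78 occupy positions 4–5 → each gets rank 5.
Ranks ≤ 4: {1, 2, 3} → 3 values.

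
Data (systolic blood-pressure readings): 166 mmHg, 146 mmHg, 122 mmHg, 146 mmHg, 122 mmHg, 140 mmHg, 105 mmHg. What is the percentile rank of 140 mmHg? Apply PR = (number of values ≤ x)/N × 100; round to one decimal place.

N = 7.
Strictly below 140: 3. Equal to 140: 1.
PR = 4/7 × 100 = 57.1

57.1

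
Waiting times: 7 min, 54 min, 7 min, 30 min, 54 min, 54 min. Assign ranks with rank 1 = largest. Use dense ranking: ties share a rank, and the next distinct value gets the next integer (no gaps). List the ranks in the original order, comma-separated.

Sorted (descending): 54, 54, 54, 30, 7, 7
The 3 values of 54 share dense rank 1.
The 2 values of 7 share dense rank 3.
Remaining distinct values take the next consecutive integers.

3, 1, 3, 2, 1, 1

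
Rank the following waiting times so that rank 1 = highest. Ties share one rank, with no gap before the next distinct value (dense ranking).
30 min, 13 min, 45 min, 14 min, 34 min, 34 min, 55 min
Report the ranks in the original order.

Sorted (descending): 55, 45, 34, 34, 30, 14, 13
The 2 values of 34 share dense rank 3.
Remaining distinct values take the next consecutive integers.

4, 6, 2, 5, 3, 3, 1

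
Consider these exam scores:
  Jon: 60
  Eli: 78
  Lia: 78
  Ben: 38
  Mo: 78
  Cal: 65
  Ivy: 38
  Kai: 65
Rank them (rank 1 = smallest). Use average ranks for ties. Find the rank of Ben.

Sorted (ascending): 38, 38, 60, 65, 65, 78, 78, 78
The 2 values of 38 occupy positions 1–2 → average rank (1+2)/2 = 1.5.
The 2 values of 65 occupy positions 4–5 → average rank (4+5)/2 = 4.5.
The 3 values of 78 occupy positions 6–8 → average rank 7.
Ben has value 38 → rank 1.5.

1.5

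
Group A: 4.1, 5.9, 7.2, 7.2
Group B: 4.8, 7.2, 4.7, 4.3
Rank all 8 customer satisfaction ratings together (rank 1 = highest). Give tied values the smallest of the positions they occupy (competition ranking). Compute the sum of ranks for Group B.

19

Sorted (descending): 7.2, 7.2, 7.2, 5.9, 4.8, 4.7, 4.3, 4.1
The 3 values of 7.2 occupy positions 1–3 → each gets rank 1.
Group B values → pooled ranks: 4.8→5, 7.2→1, 4.7→6, 4.3→7
Rank sum = 5 + 1 + 6 + 7 = 19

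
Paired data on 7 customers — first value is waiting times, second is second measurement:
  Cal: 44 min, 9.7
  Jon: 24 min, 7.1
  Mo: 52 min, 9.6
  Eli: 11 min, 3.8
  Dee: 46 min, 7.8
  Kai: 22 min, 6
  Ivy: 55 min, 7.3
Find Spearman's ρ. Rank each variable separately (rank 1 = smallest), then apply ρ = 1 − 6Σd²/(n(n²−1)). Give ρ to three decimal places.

0.679

Ranks of variable 1: 4, 3, 6, 1, 5, 2, 7
Ranks of variable 2: 7, 3, 6, 1, 5, 2, 4
d = r₁ − r₂: -3, 0, 0, 0, 0, 0, 3
d²: 9, 0, 0, 0, 0, 0, 9; Σd² = 18
ρ = 1 − 6·18/(7·48) = 1 − 108/336 = 0.679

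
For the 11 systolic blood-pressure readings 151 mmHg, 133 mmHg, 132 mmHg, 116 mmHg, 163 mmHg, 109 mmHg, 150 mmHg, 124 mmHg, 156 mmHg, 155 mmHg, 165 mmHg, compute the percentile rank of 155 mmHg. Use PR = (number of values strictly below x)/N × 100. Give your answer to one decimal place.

63.6

N = 11.
Strictly below 155: 7. Equal to 155: 1.
PR = 7/11 × 100 = 63.6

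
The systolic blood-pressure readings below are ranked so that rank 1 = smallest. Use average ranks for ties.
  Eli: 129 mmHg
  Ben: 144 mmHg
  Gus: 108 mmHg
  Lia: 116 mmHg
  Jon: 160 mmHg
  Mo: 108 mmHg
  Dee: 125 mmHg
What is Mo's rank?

Sorted (ascending): 108, 108, 116, 125, 129, 144, 160
The 2 values of 108 occupy positions 1–2 → average rank (1+2)/2 = 1.5.
Mo has value 108 mmHg → rank 1.5.

1.5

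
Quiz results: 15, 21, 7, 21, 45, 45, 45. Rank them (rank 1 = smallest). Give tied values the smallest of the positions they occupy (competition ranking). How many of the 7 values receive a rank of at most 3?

4

Sorted (ascending): 7, 15, 21, 21, 45, 45, 45
The 2 values of 21 occupy positions 3–4 → each gets rank 3.
The 3 values of 45 occupy positions 5–7 → each gets rank 5.
Ranks ≤ 3: {1, 2, 3, 3} → 4 values.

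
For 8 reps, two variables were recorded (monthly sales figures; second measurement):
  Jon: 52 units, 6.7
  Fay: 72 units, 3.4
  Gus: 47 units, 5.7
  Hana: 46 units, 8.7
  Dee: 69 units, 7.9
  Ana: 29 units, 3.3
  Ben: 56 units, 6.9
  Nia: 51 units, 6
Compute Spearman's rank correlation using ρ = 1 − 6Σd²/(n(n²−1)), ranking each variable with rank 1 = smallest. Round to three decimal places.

0.143

Ranks of variable 1: 5, 8, 3, 2, 7, 1, 6, 4
Ranks of variable 2: 5, 2, 3, 8, 7, 1, 6, 4
d = r₁ − r₂: 0, 6, 0, -6, 0, 0, 0, 0
d²: 0, 36, 0, 36, 0, 0, 0, 0; Σd² = 72
ρ = 1 − 6·72/(8·63) = 1 − 432/504 = 0.143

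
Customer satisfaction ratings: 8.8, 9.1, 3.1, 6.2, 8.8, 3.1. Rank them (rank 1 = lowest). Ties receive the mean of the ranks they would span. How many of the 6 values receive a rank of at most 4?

3

Sorted (ascending): 3.1, 3.1, 6.2, 8.8, 8.8, 9.1
The 2 values of 3.1 occupy positions 1–2 → average rank (1+2)/2 = 1.5.
The 2 values of 8.8 occupy positions 4–5 → average rank (4+5)/2 = 4.5.
Ranks ≤ 4: {1.5, 1.5, 3} → 3 values.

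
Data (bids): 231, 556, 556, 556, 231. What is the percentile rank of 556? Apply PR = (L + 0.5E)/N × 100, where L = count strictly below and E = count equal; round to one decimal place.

70.0

N = 5.
Strictly below 556: 2. Equal to 556: 3.
PR = (2 + 0.5·3)/5 × 100 = 70.0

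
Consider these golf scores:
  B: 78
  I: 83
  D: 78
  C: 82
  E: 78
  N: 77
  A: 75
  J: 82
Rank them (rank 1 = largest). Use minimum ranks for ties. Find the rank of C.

2

Sorted (descending): 83, 82, 82, 78, 78, 78, 77, 75
The 2 values of 82 occupy positions 2–3 → each gets rank 2.
The 3 values of 78 occupy positions 4–6 → each gets rank 4.
C has value 82 → rank 2.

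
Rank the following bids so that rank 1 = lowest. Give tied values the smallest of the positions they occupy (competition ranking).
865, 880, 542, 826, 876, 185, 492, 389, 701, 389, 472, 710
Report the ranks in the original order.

Sorted (ascending): 185, 389, 389, 472, 492, 542, 701, 710, 826, 865, 876, 880
The 2 values of 389 occupy positions 2–3 → each gets rank 2.

10, 12, 6, 9, 11, 1, 5, 2, 7, 2, 4, 8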